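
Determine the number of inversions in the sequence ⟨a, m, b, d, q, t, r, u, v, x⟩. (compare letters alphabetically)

3 inversions

Element-by-element contributions:
a: 0
m: 2
b: 0
d: 0
q: 0
t: 1
r: 0
u: 0
v: 0
x: 0
Sum: 0 + 2 + 0 + 0 + 0 + 1 + 0 + 0 + 0 + 0 = 3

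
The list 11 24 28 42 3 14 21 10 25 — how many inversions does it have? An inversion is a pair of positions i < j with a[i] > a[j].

Inversions: 18

Sweep left to right; for each value list the smaller values that follow it:
11 → 3, 10 → 2
24 → 3, 14, 21, 10 → 4
28 → 3, 14, 21, 10, 25 → 5
42 → 3, 14, 21, 10, 25 → 5
3 → none → 0
14 → 10 → 1
21 → 10 → 1
10 → none → 0
25 → none → 0
Sum: 2 + 4 + 5 + 5 + 0 + 1 + 1 + 0 + 0 = 18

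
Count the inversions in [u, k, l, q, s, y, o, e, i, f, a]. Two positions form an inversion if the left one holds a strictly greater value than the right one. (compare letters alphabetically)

For each element, count later entries that are smaller:
u: 9
k: 4
l: 4
q: 5
s: 5
y: 5
o: 4
e: 1
i: 2
f: 1
a: 0
Sum: 9 + 4 + 4 + 5 + 5 + 5 + 4 + 1 + 2 + 1 + 0 = 40

40 inversions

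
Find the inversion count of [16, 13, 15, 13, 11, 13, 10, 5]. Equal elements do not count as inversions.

For each element, count later entries that are smaller:
16 → 13, 15, 13, 11, 13, 10, 5 → 7
13 → 11, 10, 5 → 3
15 → 13, 11, 13, 10, 5 → 5
13 → 11, 10, 5 → 3
11 → 10, 5 → 2
13 → 10, 5 → 2
10 → 5 → 1
5 → none → 0
Sum: 7 + 3 + 5 + 3 + 2 + 2 + 1 + 0 = 23

Inversions: 23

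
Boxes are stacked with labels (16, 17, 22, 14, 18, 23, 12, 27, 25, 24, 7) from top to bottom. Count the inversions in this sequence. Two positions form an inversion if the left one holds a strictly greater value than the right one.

Sweep left to right; for each value list the smaller values that follow it:
16 → 14, 12, 7 → 3
17 → 14, 12, 7 → 3
22 → 14, 18, 12, 7 → 4
14 → 12, 7 → 2
18 → 12, 7 → 2
23 → 12, 7 → 2
12 → 7 → 1
27 → 25, 24, 7 → 3
25 → 24, 7 → 2
24 → 7 → 1
7 → none → 0
Sum: 3 + 3 + 4 + 2 + 2 + 2 + 1 + 3 + 2 + 1 + 0 = 23

23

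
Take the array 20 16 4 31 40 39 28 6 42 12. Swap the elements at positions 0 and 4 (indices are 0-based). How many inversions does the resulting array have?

23 inversions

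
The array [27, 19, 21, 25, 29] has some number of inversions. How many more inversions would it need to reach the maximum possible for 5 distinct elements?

7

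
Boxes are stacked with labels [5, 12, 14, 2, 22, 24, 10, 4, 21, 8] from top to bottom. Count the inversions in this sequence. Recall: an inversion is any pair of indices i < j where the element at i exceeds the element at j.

There are 21 out-of-order pairs.

Count, for each position, how many later elements it exceeds:
5: 2
12: 4
14: 4
2: 0
22: 4
24: 4
10: 2
4: 0
21: 1
8: 0
Sum: 2 + 4 + 4 + 0 + 4 + 4 + 2 + 0 + 1 + 0 = 21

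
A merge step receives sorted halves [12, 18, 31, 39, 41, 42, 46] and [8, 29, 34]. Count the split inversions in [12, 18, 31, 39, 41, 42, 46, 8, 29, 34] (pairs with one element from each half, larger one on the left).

16

Take each right-half value and tally the left-half values above it:
r = 8: 12, 18, 31, 39, 41, 42, 46 → 7
r = 29: 31, 39, 41, 42, 46 → 5
r = 34: 39, 41, 42, 46 → 4
Cross-inversions: 7 + 5 + 4 = 16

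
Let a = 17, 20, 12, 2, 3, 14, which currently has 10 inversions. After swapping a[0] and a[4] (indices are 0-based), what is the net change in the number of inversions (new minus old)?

Positions 0 and 4 hold 17 and 3; after swapping, the array is [3, 20, 12, 2, 17, 14].
Sweep left to right; for each value list the smaller values that follow it:
3 → 2 → 1
20 → 12, 2, 17, 14 → 4
12 → 2 → 1
2 → none → 0
17 → 14 → 1
14 → none → 0
Sum: 1 + 4 + 1 + 0 + 1 + 0 = 7
Change: 7 − 10 = -3

-3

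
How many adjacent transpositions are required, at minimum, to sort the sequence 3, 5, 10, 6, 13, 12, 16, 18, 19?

2 adjacent swaps

The minimum number of adjacent swaps to sort an array equals its inversion count, since every such swap removes exactly one inversion.
Count inversions — for each element, later elements that are smaller:
3: none → 0
5: none → 0
10: 6 → 1
6: none → 0
13: 12 → 1
12: none → 0
16: none → 0
18: none → 0
19: none → 0
Total inversions: 0 + 0 + 1 + 0 + 1 + 0 + 0 + 0 + 0 = 2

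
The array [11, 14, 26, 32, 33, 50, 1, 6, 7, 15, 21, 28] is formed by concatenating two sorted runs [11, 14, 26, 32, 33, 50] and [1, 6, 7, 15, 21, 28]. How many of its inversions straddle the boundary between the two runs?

29

Count, for every r in R, how many entries of L exceed r:
r = 1: 11, 14, 26, 32, 33, 50 → 6
r = 6: 11, 14, 26, 32, 33, 50 → 6
r = 7: 11, 14, 26, 32, 33, 50 → 6
r = 15: 26, 32, 33, 50 → 4
r = 21: 26, 32, 33, 50 → 4
r = 28: 32, 33, 50 → 3
Cross-inversions: 6 + 6 + 6 + 4 + 4 + 3 = 29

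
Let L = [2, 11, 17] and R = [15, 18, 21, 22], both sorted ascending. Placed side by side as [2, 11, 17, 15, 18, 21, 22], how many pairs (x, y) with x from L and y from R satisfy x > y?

For each element r of the right run, count left-run elements greater than r:
r = 15: 17 → 1
r = 18: none → 0
r = 21: none → 0
r = 22: none → 0
Cross-inversions: 1 + 0 + 0 + 0 = 1

1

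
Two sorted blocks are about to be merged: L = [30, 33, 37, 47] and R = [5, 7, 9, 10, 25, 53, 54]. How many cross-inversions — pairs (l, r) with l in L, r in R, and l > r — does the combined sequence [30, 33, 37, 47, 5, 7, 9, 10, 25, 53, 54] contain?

Count, for every r in R, how many entries of L exceed r:
r = 5: 30, 33, 37, 47 → 4
r = 7: 30, 33, 37, 47 → 4
r = 9: 30, 33, 37, 47 → 4
r = 10: 30, 33, 37, 47 → 4
r = 25: 30, 33, 37, 47 → 4
r = 53: none → 0
r = 54: none → 0
Cross-inversions: 4 + 4 + 4 + 4 + 4 + 0 + 0 = 20

20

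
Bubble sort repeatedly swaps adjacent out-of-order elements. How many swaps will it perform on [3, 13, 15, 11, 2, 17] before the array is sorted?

There are 6 adjacent swaps.

Minimum adjacent swaps = number of inversions (each swap of adjacent out-of-order elements removes one inversion and no swap can remove more).
Count inversions — for each element, later elements that are smaller:
3: 2 → 1
13: 11, 2 → 2
15: 11, 2 → 2
11: 2 → 1
2: none → 0
17: none → 0
Total inversions: 1 + 2 + 2 + 1 + 0 + 0 = 6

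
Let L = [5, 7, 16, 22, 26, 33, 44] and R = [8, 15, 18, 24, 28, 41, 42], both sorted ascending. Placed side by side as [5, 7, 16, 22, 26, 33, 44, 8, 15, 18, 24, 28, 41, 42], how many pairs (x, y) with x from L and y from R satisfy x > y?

There are 21 split inversions.

Take each right-half value and tally the left-half values above it:
r = 8: 16, 22, 26, 33, 44 → 5
r = 15: 16, 22, 26, 33, 44 → 5
r = 18: 22, 26, 33, 44 → 4
r = 24: 26, 33, 44 → 3
r = 28: 33, 44 → 2
r = 41: 44 → 1
r = 42: 44 → 1
Cross-inversions: 5 + 5 + 4 + 3 + 2 + 1 + 1 = 21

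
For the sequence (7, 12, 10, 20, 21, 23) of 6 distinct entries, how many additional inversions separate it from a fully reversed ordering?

14 inversions short

Maximum inversions for 6 distinct elements is C(6, 2) = 6·5/2 = 15.
Current inversions — for each element, count later smaller elements:
7: 0
12: 1
10: 0
20: 0
21: 0
23: 0
Current total: 0 + 1 + 0 + 0 + 0 + 0 = 1
Shortfall: 15 − 1 = 14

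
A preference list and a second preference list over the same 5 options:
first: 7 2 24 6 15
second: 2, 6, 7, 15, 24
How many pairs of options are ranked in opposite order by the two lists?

Assign each item its position (1..5) in the first ordering, then rewrite the second ordering as that position sequence:
positions: 7→1, 2→2, 24→3, 6→4, 15→5
second ordering as positions: [2, 4, 1, 5, 3]
Discordant pairs = inversions in this position sequence.
2: 1 → 1
4: 1, 3 → 2
1: 0
5: 3 → 1
3: 0
Total: 1 + 2 + 0 + 1 + 0 = 4

There are 4 pairs.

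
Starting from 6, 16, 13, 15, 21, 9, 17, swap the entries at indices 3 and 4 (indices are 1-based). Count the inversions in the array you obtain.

8 inversions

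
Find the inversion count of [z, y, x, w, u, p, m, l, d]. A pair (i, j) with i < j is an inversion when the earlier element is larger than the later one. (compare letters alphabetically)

36

Count, for each position, how many later elements it exceeds:
z → y, x, w, u, p, m, l, d → 8
y → x, w, u, p, m, l, d → 7
x → w, u, p, m, l, d → 6
w → u, p, m, l, d → 5
u → p, m, l, d → 4
p → m, l, d → 3
m → l, d → 2
l → d → 1
d → none → 0
Sum: 8 + 7 + 6 + 5 + 4 + 3 + 2 + 1 + 0 = 36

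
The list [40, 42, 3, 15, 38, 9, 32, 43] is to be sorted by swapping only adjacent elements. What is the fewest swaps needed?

The minimum number of adjacent swaps to sort an array equals its inversion count, since every such swap removes exactly one inversion.
Count inversions — for each element, later elements that are smaller:
40: 3, 15, 38, 9, 32 → 5
42: 3, 15, 38, 9, 32 → 5
3: none → 0
15: 9 → 1
38: 9, 32 → 2
9: none → 0
32: none → 0
43: none → 0
Total inversions: 5 + 5 + 0 + 1 + 2 + 0 + 0 + 0 = 13

13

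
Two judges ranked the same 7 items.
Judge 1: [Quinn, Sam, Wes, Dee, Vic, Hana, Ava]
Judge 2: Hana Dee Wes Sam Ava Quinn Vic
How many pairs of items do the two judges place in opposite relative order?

13

Assign each item its position (1..7) in the first ordering, then rewrite the second ordering as that position sequence:
positions: Quinn→1, Sam→2, Wes→3, Dee→4, Vic→5, Hana→6, Ava→7
second ordering as positions: [6, 4, 3, 2, 7, 1, 5]
Discordant pairs = inversions in this position sequence.
6: 4, 3, 2, 1, 5 → 5
4: 3, 2, 1 → 3
3: 2, 1 → 2
2: 1 → 1
7: 1, 5 → 2
1: 0
5: 0
Total: 5 + 3 + 2 + 1 + 2 + 0 + 0 = 13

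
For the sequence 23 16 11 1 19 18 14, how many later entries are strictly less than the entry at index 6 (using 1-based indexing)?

The element at index 6 is 18.
Elements after it: 14
Those smaller than 18: 14

1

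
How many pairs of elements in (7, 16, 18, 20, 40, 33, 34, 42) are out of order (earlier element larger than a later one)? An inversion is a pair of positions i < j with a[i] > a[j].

For each element, count later entries that are smaller:
7: 0
16: 0
18: 0
20: 0
40: 2
33: 0
34: 0
42: 0
Sum: 0 + 0 + 0 + 0 + 2 + 0 + 0 + 0 = 2

2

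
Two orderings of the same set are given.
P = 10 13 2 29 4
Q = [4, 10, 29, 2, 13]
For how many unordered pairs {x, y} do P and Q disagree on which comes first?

7

Assign each item its position (1..5) in the first ordering, then rewrite the second ordering as that position sequence:
positions: 10→1, 13→2, 2→3, 29→4, 4→5
second ordering as positions: [5, 1, 4, 3, 2]
Discordant pairs = inversions in this position sequence.
5: 1, 4, 3, 2 → 4
1: 0
4: 3, 2 → 2
3: 2 → 1
2: 0
Total: 4 + 0 + 2 + 1 + 0 = 7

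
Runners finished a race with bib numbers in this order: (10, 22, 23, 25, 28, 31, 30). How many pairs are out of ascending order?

Sweep left to right; for each value list the smaller values that follow it:
10 → none → 0
22 → none → 0
23 → none → 0
25 → none → 0
28 → none → 0
31 → 30 → 1
30 → none → 0
Sum: 0 + 0 + 0 + 0 + 0 + 1 + 0 = 1

There is 1 inversion.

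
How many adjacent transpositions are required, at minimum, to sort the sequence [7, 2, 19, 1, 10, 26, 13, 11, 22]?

11 adjacent swaps

Minimum adjacent swaps = number of inversions (each swap of adjacent out-of-order elements removes one inversion and no swap can remove more).
Count inversions — for each element, later elements that are smaller:
7: 2, 1 → 2
2: 1 → 1
19: 1, 10, 13, 11 → 4
1: none → 0
10: none → 0
26: 13, 11, 22 → 3
13: 11 → 1
11: none → 0
22: none → 0
Total inversions: 2 + 1 + 4 + 0 + 0 + 3 + 1 + 0 + 0 = 11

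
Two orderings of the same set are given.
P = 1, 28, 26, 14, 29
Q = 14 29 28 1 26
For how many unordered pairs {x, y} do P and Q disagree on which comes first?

Disagreeing pairs: 7

Assign each item its position (1..5) in the first ordering, then rewrite the second ordering as that position sequence:
positions: 1→1, 28→2, 26→3, 14→4, 29→5
second ordering as positions: [4, 5, 2, 1, 3]
Discordant pairs = inversions in this position sequence.
4: 2, 1, 3 → 3
5: 2, 1, 3 → 3
2: 1 → 1
1: 0
3: 0
Total: 3 + 3 + 1 + 0 + 0 = 7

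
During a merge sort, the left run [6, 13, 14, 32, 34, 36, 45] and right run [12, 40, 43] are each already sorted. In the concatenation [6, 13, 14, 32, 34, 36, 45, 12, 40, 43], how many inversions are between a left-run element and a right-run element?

Take each right-half value and tally the left-half values above it:
r = 12: 13, 14, 32, 34, 36, 45 → 6
r = 40: 45 → 1
r = 43: 45 → 1
Cross-inversions: 6 + 1 + 1 = 8

8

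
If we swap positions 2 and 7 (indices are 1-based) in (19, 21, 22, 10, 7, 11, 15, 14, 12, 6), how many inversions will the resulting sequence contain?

30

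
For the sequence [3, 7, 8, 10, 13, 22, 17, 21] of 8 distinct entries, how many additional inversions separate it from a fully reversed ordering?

26 inversions short

Maximum inversions for 8 distinct elements is C(8, 2) = 8·7/2 = 28.
Current inversions — for each element, count later smaller elements:
3: 0
7: 0
8: 0
10: 0
13: 0
22: 2
17: 0
21: 0
Current total: 0 + 0 + 0 + 0 + 0 + 2 + 0 + 0 = 2
Shortfall: 28 − 2 = 26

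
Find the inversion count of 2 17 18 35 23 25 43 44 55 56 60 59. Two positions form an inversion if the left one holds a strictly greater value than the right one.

Sweep left to right; for each value list the smaller values that follow it:
2: 0
17: 0
18: 0
35: 2
23: 0
25: 0
43: 0
44: 0
55: 0
56: 0
60: 1
59: 0
Sum: 0 + 0 + 0 + 2 + 0 + 0 + 0 + 0 + 0 + 0 + 1 + 0 = 3

3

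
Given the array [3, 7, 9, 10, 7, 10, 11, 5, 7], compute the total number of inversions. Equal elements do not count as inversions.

12

Count, for each position, how many later elements it exceeds:
3: 0
7: 1
9: 3
10: 3
7: 1
10: 2
11: 2
5: 0
7: 0
Sum: 0 + 1 + 3 + 3 + 1 + 2 + 2 + 0 + 0 = 12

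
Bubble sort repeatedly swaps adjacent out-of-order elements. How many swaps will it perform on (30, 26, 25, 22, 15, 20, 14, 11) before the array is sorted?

27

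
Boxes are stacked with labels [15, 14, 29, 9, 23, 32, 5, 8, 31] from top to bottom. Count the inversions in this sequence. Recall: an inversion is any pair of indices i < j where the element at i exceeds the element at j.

For each element, count later entries that are smaller:
15 → 14, 9, 5, 8 → 4
14 → 9, 5, 8 → 3
29 → 9, 23, 5, 8 → 4
9 → 5, 8 → 2
23 → 5, 8 → 2
32 → 5, 8, 31 → 3
5 → none → 0
8 → none → 0
31 → none → 0
Sum: 4 + 3 + 4 + 2 + 2 + 3 + 0 + 0 + 0 = 18

18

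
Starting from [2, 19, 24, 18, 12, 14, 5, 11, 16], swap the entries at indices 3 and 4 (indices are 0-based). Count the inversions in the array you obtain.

Positions 3 and 4 hold 18 and 12; after swapping, the array is [2, 19, 24, 12, 18, 14, 5, 11, 16].
Sweep left to right; for each value list the smaller values that follow it:
2: 0
19: 6
24: 6
12: 2
18: 4
14: 2
5: 0
11: 0
16: 0
Sum: 0 + 6 + 6 + 2 + 4 + 2 + 0 + 0 + 0 = 20

20 inversions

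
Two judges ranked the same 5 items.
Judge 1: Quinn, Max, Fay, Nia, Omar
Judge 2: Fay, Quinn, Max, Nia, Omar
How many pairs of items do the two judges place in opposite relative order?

Assign each item its position (1..5) in the first ordering, then rewrite the second ordering as that position sequence:
positions: Quinn→1, Max→2, Fay→3, Nia→4, Omar→5
second ordering as positions: [3, 1, 2, 4, 5]
Discordant pairs = inversions in this position sequence.
3: 1, 2 → 2
1: 0
2: 0
4: 0
5: 0
Total: 2 + 0 + 0 + 0 + 0 = 2

Discordant pairs: 2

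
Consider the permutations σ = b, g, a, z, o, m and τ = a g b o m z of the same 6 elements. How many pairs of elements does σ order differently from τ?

Assign each item its position (1..6) in the first ordering, then rewrite the second ordering as that position sequence:
positions: b→1, g→2, a→3, z→4, o→5, m→6
second ordering as positions: [3, 2, 1, 5, 6, 4]
Discordant pairs = inversions in this position sequence.
3: 2, 1 → 2
2: 1 → 1
1: 0
5: 4 → 1
6: 4 → 1
4: 0
Total: 2 + 1 + 0 + 1 + 1 + 0 = 5

5 discordant pairs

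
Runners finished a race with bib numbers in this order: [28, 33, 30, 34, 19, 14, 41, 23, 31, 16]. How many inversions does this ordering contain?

Count, for each position, how many later elements it exceeds:
28: 4
33: 6
30: 4
34: 5
19: 2
14: 0
41: 3
23: 1
31: 1
16: 0
Sum: 4 + 6 + 4 + 5 + 2 + 0 + 3 + 1 + 1 + 0 = 26

26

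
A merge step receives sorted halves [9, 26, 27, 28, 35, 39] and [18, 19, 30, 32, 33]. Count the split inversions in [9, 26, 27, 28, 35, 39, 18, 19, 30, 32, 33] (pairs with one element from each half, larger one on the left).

16 cross-inversions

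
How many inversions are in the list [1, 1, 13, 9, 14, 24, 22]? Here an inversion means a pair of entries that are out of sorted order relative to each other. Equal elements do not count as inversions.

There are 2 inversions.

Inversion pairs (indices are 0-based):
(2,3): 13 > 9
(5,6): 24 > 22
That's 2 pairs.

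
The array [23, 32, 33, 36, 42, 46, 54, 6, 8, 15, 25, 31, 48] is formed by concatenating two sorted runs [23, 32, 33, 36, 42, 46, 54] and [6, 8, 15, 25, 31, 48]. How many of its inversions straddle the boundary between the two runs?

34 cross-inversions

Take each right-half value and tally the left-half values above it:
r = 6: 23, 32, 33, 36, 42, 46, 54 → 7
r = 8: 23, 32, 33, 36, 42, 46, 54 → 7
r = 15: 23, 32, 33, 36, 42, 46, 54 → 7
r = 25: 32, 33, 36, 42, 46, 54 → 6
r = 31: 32, 33, 36, 42, 46, 54 → 6
r = 48: 54 → 1
Cross-inversions: 7 + 7 + 7 + 6 + 6 + 1 = 34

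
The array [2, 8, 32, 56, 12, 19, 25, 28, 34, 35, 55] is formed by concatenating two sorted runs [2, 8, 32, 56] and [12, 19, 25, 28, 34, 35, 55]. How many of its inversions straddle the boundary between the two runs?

Take each right-half value and tally the left-half values above it:
r = 12: 32, 56 → 2
r = 19: 32, 56 → 2
r = 25: 32, 56 → 2
r = 28: 32, 56 → 2
r = 34: 56 → 1
r = 35: 56 → 1
r = 55: 56 → 1
Cross-inversions: 2 + 2 + 2 + 2 + 1 + 1 + 1 = 11

Cross-inversions: 11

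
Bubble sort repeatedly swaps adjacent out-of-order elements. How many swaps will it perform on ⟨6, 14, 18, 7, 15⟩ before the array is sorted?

3 swaps

Minimum adjacent swaps = number of inversions (each swap of adjacent out-of-order elements removes one inversion and no swap can remove more).
Count inversions — for each element, later elements that are smaller:
6: none → 0
14: 7 → 1
18: 7, 15 → 2
7: none → 0
15: none → 0
Total inversions: 0 + 1 + 2 + 0 + 0 = 3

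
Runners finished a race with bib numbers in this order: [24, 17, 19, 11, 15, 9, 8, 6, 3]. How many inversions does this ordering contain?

For each element, count later entries that are smaller:
24 → 17, 19, 11, 15, 9, 8, 6, 3 → 8
17 → 11, 15, 9, 8, 6, 3 → 6
19 → 11, 15, 9, 8, 6, 3 → 6
11 → 9, 8, 6, 3 → 4
15 → 9, 8, 6, 3 → 4
9 → 8, 6, 3 → 3
8 → 6, 3 → 2
6 → 3 → 1
3 → none → 0
Sum: 8 + 6 + 6 + 4 + 4 + 3 + 2 + 1 + 0 = 34

34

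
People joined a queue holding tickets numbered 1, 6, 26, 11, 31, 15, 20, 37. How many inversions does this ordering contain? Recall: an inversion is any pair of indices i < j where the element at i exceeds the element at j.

Count, for each position, how many later elements it exceeds:
1 → none → 0
6 → none → 0
26 → 11, 15, 20 → 3
11 → none → 0
31 → 15, 20 → 2
15 → none → 0
20 → none → 0
37 → none → 0
Sum: 0 + 0 + 3 + 0 + 2 + 0 + 0 + 0 = 5

Inversions: 5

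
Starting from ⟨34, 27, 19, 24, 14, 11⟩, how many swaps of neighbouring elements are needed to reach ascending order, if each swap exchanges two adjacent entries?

14

Each adjacent swap fixes exactly one inversion, so the minimum swap count equals the number of inversions.
Count inversions — for each element, later elements that are smaller:
34: 27, 19, 24, 14, 11 → 5
27: 19, 24, 14, 11 → 4
19: 14, 11 → 2
24: 14, 11 → 2
14: 11 → 1
11: none → 0
Total inversions: 5 + 4 + 2 + 2 + 1 + 0 = 14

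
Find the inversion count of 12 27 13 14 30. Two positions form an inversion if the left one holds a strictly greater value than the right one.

Sweep left to right; for each value list the smaller values that follow it:
12 → none → 0
27 → 13, 14 → 2
13 → none → 0
14 → none → 0
30 → none → 0
Sum: 0 + 2 + 0 + 0 + 0 = 2

2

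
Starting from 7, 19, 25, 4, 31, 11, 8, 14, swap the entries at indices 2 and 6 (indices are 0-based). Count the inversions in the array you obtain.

Positions 2 and 6 hold 25 and 8; after swapping, the array is [7, 19, 8, 4, 31, 11, 25, 14].
For each element, count later entries that are smaller:
7: 1
19: 4
8: 1
4: 0
31: 3
11: 0
25: 1
14: 0
Sum: 1 + 4 + 1 + 0 + 3 + 0 + 1 + 0 = 10

Inversions: 10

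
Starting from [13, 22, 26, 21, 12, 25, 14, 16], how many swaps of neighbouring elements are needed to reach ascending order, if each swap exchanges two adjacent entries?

The minimum number of adjacent swaps to sort an array equals its inversion count, since every such swap removes exactly one inversion.
Count inversions — for each element, later elements that are smaller:
13: 12 → 1
22: 21, 12, 14, 16 → 4
26: 21, 12, 25, 14, 16 → 5
21: 12, 14, 16 → 3
12: none → 0
25: 14, 16 → 2
14: none → 0
16: none → 0
Total inversions: 1 + 4 + 5 + 3 + 0 + 2 + 0 + 0 = 15

15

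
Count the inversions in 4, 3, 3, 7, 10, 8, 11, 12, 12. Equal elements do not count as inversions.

For each element, count later entries that are smaller:
4: 2
3: 0
3: 0
7: 0
10: 1
8: 0
11: 0
12: 0
12: 0
Sum: 2 + 0 + 0 + 0 + 1 + 0 + 0 + 0 + 0 = 3

There are 3 inversions.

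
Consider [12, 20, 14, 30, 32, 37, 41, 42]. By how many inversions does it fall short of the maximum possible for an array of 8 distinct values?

Maximum inversions for 8 distinct elements is C(8, 2) = 8·7/2 = 28.
Current inversions — for each element, count later smaller elements:
12: 0
20: 1
14: 0
30: 0
32: 0
37: 0
41: 0
42: 0
Current total: 0 + 1 + 0 + 0 + 0 + 0 + 0 + 0 = 1
Shortfall: 28 − 1 = 27

27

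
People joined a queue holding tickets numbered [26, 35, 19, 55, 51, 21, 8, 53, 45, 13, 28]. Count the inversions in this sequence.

Count, for each position, how many later elements it exceeds:
26 → 19, 21, 8, 13 → 4
35 → 19, 21, 8, 13, 28 → 5
19 → 8, 13 → 2
55 → 51, 21, 8, 53, 45, 13, 28 → 7
51 → 21, 8, 45, 13, 28 → 5
21 → 8, 13 → 2
8 → none → 0
53 → 45, 13, 28 → 3
45 → 13, 28 → 2
13 → none → 0
28 → none → 0
Sum: 4 + 5 + 2 + 7 + 5 + 2 + 0 + 3 + 2 + 0 + 0 = 30

There are 30 out-of-order pairs.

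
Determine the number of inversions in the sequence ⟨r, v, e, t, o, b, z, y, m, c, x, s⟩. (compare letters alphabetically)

33 inversions

Count, for each position, how many later elements it exceeds:
r → e, o, b, m, c → 5
v → e, t, o, b, m, c, s → 7
e → b, c → 2
t → o, b, m, c, s → 5
o → b, m, c → 3
b → none → 0
z → y, m, c, x, s → 5
y → m, c, x, s → 4
m → c → 1
c → none → 0
x → s → 1
s → none → 0
Sum: 5 + 7 + 2 + 5 + 3 + 0 + 5 + 4 + 1 + 0 + 1 + 0 = 33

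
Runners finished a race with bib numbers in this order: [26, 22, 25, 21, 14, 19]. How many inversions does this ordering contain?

13 out-of-order pairs

Sweep left to right; for each value list the smaller values that follow it:
26 → 22, 25, 21, 14, 19 → 5
22 → 21, 14, 19 → 3
25 → 21, 14, 19 → 3
21 → 14, 19 → 2
14 → none → 0
19 → none → 0
Sum: 5 + 3 + 3 + 2 + 0 + 0 = 13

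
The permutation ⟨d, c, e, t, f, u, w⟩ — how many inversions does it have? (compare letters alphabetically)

Count, for each position, how many later elements it exceeds:
d → c → 1
c → none → 0
e → none → 0
t → f → 1
f → none → 0
u → none → 0
w → none → 0
Sum: 1 + 0 + 0 + 1 + 0 + 0 + 0 = 2

2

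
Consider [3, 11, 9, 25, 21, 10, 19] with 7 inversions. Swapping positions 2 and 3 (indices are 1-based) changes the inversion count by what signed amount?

-1

Positions 2 and 3 hold 11 and 9; after swapping, the array is [3, 9, 11, 25, 21, 10, 19].
For each element, count later entries that are smaller:
3: 0
9: 0
11: 1
25: 3
21: 2
10: 0
19: 0
Sum: 0 + 0 + 1 + 3 + 2 + 0 + 0 = 6
Change: 6 − 7 = -1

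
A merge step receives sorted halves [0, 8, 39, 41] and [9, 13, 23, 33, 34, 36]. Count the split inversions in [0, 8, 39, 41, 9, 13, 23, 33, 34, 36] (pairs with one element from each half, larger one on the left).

12 cross-inversions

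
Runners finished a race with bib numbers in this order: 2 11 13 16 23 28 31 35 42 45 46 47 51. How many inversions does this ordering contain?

0 out-of-order pairs

Sweep left to right; for each value list the smaller values that follow it:
2: 0
11: 0
13: 0
16: 0
23: 0
28: 0
31: 0
35: 0
42: 0
45: 0
46: 0
47: 0
51: 0
Sum: 0 + 0 + 0 + 0 + 0 + 0 + 0 + 0 + 0 + 0 + 0 + 0 + 0 = 0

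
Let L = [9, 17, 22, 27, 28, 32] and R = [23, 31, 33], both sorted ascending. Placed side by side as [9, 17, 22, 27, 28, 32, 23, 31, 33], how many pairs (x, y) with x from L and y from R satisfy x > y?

4 cross-inversions

Count, for every r in R, how many entries of L exceed r:
r = 23: 27, 28, 32 → 3
r = 31: 32 → 1
r = 33: none → 0
Cross-inversions: 3 + 1 + 0 = 4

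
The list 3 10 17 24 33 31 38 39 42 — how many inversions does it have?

1 inversion

Sweep left to right; for each value list the smaller values that follow it:
3: 0
10: 0
17: 0
24: 0
33: 1
31: 0
38: 0
39: 0
42: 0
Sum: 0 + 0 + 0 + 0 + 1 + 0 + 0 + 0 + 0 = 1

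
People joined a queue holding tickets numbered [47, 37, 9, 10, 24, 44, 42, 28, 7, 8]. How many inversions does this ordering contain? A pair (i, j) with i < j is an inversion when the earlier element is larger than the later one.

30 inversions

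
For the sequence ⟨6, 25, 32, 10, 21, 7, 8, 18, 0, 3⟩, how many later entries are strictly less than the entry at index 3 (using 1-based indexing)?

The element at index 3 is 32.
Elements after it: 10, 21, 7, 8, 18, 0, 3
Those smaller than 32: 10, 21, 7, 8, 18, 0, 3

7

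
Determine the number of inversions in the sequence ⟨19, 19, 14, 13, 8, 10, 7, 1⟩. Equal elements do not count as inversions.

26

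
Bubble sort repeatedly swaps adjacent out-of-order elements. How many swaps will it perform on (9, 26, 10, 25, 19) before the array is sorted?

Each adjacent swap fixes exactly one inversion, so the minimum swap count equals the number of inversions.
Count inversions — for each element, later elements that are smaller:
9: none → 0
26: 10, 25, 19 → 3
10: none → 0
25: 19 → 1
19: none → 0
Total inversions: 0 + 3 + 0 + 1 + 0 = 4

There are 4 swaps.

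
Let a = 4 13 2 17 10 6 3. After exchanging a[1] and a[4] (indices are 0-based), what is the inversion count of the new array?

Positions 1 and 4 hold 13 and 10; after swapping, the array is [4, 10, 2, 17, 13, 6, 3].
Element-by-element contributions:
4: 2
10: 3
2: 0
17: 3
13: 2
6: 1
3: 0
Sum: 2 + 3 + 0 + 3 + 2 + 1 + 0 = 11

11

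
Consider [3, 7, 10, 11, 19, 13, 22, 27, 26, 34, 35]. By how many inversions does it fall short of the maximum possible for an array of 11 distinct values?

Maximum inversions for 11 distinct elements is C(11, 2) = 11·10/2 = 55.
Current inversions — for each element, count later smaller elements:
3: 0
7: 0
10: 0
11: 0
19: 1
13: 0
22: 0
27: 1
26: 0
34: 0
35: 0
Current total: 0 + 0 + 0 + 0 + 1 + 0 + 0 + 1 + 0 + 0 + 0 = 2
Shortfall: 55 − 2 = 53

53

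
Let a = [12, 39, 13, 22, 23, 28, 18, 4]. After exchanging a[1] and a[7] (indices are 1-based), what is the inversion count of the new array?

18

Positions 1 and 7 hold 12 and 18; after swapping, the array is [18, 39, 13, 22, 23, 28, 12, 4].
Count, for each position, how many later elements it exceeds:
18: 3
39: 6
13: 2
22: 2
23: 2
28: 2
12: 1
4: 0
Sum: 3 + 6 + 2 + 2 + 2 + 2 + 1 + 0 = 18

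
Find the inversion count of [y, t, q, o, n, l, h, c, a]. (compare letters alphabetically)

Element-by-element contributions:
y → t, q, o, n, l, h, c, a → 8
t → q, o, n, l, h, c, a → 7
q → o, n, l, h, c, a → 6
o → n, l, h, c, a → 5
n → l, h, c, a → 4
l → h, c, a → 3
h → c, a → 2
c → a → 1
a → none → 0
Sum: 8 + 7 + 6 + 5 + 4 + 3 + 2 + 1 + 0 = 36

36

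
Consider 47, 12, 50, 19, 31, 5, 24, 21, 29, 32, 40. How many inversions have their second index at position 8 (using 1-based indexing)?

The element at index 8 is 21.
Elements before it: 47, 12, 50, 19, 31, 5, 24
Those larger than 21: 47, 50, 31, 24

4 such elements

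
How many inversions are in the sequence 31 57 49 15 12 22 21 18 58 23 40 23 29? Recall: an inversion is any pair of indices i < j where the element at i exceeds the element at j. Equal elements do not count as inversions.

For each element, count later entries that are smaller:
31 → 15, 12, 22, 21, 18, 23, 23, 29 → 8
57 → 49, 15, 12, 22, 21, 18, 23, 40, 23, 29 → 10
49 → 15, 12, 22, 21, 18, 23, 40, 23, 29 → 9
15 → 12 → 1
12 → none → 0
22 → 21, 18 → 2
21 → 18 → 1
18 → none → 0
58 → 23, 40, 23, 29 → 4
23 → none → 0
40 → 23, 29 → 2
23 → none → 0
29 → none → 0
Sum: 8 + 10 + 9 + 1 + 0 + 2 + 1 + 0 + 4 + 0 + 2 + 0 + 0 = 37

37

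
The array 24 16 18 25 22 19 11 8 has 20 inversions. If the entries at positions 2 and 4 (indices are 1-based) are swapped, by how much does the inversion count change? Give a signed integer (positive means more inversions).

+3

Positions 2 and 4 hold 16 and 25; after swapping, the array is [24, 25, 18, 16, 22, 19, 11, 8].
For each element, count later entries that are smaller:
24: 6
25: 6
18: 3
16: 2
22: 3
19: 2
11: 1
8: 0
Sum: 6 + 6 + 3 + 2 + 3 + 2 + 1 + 0 = 23
Change: 23 − 20 = +3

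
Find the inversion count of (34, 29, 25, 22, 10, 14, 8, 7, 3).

35 inversions

For each element, count later entries that are smaller:
34 → 29, 25, 22, 10, 14, 8, 7, 3 → 8
29 → 25, 22, 10, 14, 8, 7, 3 → 7
25 → 22, 10, 14, 8, 7, 3 → 6
22 → 10, 14, 8, 7, 3 → 5
10 → 8, 7, 3 → 3
14 → 8, 7, 3 → 3
8 → 7, 3 → 2
7 → 3 → 1
3 → none → 0
Sum: 8 + 7 + 6 + 5 + 3 + 3 + 2 + 1 + 0 = 35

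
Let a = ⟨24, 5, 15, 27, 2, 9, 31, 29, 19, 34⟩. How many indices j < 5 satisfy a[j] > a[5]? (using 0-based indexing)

3

The element at index 5 is 9.
Elements before it: 24, 5, 15, 27, 2
Those larger than 9: 24, 15, 27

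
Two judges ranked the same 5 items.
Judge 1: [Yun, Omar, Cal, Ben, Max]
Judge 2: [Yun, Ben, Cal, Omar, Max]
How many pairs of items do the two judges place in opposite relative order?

3 discordant pairs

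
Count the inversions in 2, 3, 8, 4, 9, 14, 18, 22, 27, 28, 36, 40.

1

For each element, count later entries that are smaller:
2 → none → 0
3 → none → 0
8 → 4 → 1
4 → none → 0
9 → none → 0
14 → none → 0
18 → none → 0
22 → none → 0
27 → none → 0
28 → none → 0
36 → none → 0
40 → none → 0
Sum: 0 + 0 + 1 + 0 + 0 + 0 + 0 + 0 + 0 + 0 + 0 + 0 = 1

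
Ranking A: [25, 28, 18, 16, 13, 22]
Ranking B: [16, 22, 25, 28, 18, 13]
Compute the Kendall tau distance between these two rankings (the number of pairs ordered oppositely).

Assign each item its position (1..6) in the first ordering, then rewrite the second ordering as that position sequence:
positions: 25→1, 28→2, 18→3, 16→4, 13→5, 22→6
second ordering as positions: [4, 6, 1, 2, 3, 5]
Discordant pairs = inversions in this position sequence.
4: 1, 2, 3 → 3
6: 1, 2, 3, 5 → 4
1: 0
2: 0
3: 0
5: 0
Total: 3 + 4 + 0 + 0 + 0 + 0 = 7

7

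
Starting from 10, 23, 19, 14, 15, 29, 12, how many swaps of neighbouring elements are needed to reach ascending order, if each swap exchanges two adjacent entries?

Minimum adjacent swaps = number of inversions (each swap of adjacent out-of-order elements removes one inversion and no swap can remove more).
Count inversions — for each element, later elements that are smaller:
10: none → 0
23: 19, 14, 15, 12 → 4
19: 14, 15, 12 → 3
14: 12 → 1
15: 12 → 1
29: 12 → 1
12: none → 0
Total inversions: 0 + 4 + 3 + 1 + 1 + 1 + 0 = 10

10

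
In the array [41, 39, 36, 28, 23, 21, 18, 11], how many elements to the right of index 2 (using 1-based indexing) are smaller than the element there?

6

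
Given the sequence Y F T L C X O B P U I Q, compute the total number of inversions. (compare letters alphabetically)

For each element, count later entries that are smaller:
Y → F, T, L, C, X, O, B, P, U, I, Q → 11
F → C, B → 2
T → L, C, O, B, P, I, Q → 7
L → C, B, I → 3
C → B → 1
X → O, B, P, U, I, Q → 6
O → B, I → 2
B → none → 0
P → I → 1
U → I, Q → 2
I → none → 0
Q → none → 0
Sum: 11 + 2 + 7 + 3 + 1 + 6 + 2 + 0 + 1 + 2 + 0 + 0 = 35

35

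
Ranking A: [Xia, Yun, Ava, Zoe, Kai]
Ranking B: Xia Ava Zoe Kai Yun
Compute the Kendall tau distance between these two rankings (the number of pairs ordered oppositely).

Assign each item its position (1..5) in the first ordering, then rewrite the second ordering as that position sequence:
positions: Xia→1, Yun→2, Ava→3, Zoe→4, Kai→5
second ordering as positions: [1, 3, 4, 5, 2]
Discordant pairs = inversions in this position sequence.
1: 0
3: 2 → 1
4: 2 → 1
5: 2 → 1
2: 0
Total: 0 + 1 + 1 + 1 + 0 = 3

3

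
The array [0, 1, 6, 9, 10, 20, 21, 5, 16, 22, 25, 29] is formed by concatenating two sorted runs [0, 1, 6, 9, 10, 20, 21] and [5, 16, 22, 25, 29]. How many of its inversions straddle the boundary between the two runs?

Split inversions: 7

Count, for every r in R, how many entries of L exceed r:
r = 5: 6, 9, 10, 20, 21 → 5
r = 16: 20, 21 → 2
r = 22: none → 0
r = 25: none → 0
r = 29: none → 0
Cross-inversions: 5 + 2 + 0 + 0 + 0 = 7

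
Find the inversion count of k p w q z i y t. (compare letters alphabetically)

Element-by-element contributions:
k → i → 1
p → i → 1
w → q, i, t → 3
q → i → 1
z → i, y, t → 3
i → none → 0
y → t → 1
t → none → 0
Sum: 1 + 1 + 3 + 1 + 3 + 0 + 1 + 0 = 10

10 inversions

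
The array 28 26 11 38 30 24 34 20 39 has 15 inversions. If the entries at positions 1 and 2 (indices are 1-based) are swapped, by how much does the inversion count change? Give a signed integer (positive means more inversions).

-1

Positions 1 and 2 hold 28 and 26; after swapping, the array is [26, 28, 11, 38, 30, 24, 34, 20, 39].
For each element, count later entries that are smaller:
26 → 11, 24, 20 → 3
28 → 11, 24, 20 → 3
11 → none → 0
38 → 30, 24, 34, 20 → 4
30 → 24, 20 → 2
24 → 20 → 1
34 → 20 → 1
20 → none → 0
39 → none → 0
Sum: 3 + 3 + 0 + 4 + 2 + 1 + 1 + 0 + 0 = 14
Change: 14 − 15 = -1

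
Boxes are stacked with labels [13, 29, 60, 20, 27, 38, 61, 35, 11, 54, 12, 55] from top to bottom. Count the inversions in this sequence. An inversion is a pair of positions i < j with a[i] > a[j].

29

Count, for each position, how many later elements it exceeds:
13: 2
29: 4
60: 8
20: 2
27: 2
38: 3
61: 5
35: 2
11: 0
54: 1
12: 0
55: 0
Sum: 2 + 4 + 8 + 2 + 2 + 3 + 5 + 2 + 0 + 1 + 0 + 0 = 29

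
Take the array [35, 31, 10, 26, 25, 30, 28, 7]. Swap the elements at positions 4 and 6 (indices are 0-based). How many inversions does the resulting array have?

Positions 4 and 6 hold 25 and 28; after swapping, the array is [35, 31, 10, 26, 28, 30, 25, 7].
For each element, count later entries that are smaller:
35 → 31, 10, 26, 28, 30, 25, 7 → 7
31 → 10, 26, 28, 30, 25, 7 → 6
10 → 7 → 1
26 → 25, 7 → 2
28 → 25, 7 → 2
30 → 25, 7 → 2
25 → 7 → 1
7 → none → 0
Sum: 7 + 6 + 1 + 2 + 2 + 2 + 1 + 0 = 21

There are 21 inversions.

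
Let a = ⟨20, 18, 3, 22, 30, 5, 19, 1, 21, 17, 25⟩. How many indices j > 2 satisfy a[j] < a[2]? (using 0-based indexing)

1 such element

The element at index 2 is 3.
Elements after it: 22, 30, 5, 19, 1, 21, 17, 25
Those smaller than 3: 1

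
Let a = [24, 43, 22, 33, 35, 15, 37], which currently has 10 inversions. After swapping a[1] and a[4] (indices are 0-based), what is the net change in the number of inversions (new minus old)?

Positions 1 and 4 hold 43 and 35; after swapping, the array is [24, 35, 22, 33, 43, 15, 37].
For each element, count later entries that are smaller:
24 → 22, 15 → 2
35 → 22, 33, 15 → 3
22 → 15 → 1
33 → 15 → 1
43 → 15, 37 → 2
15 → none → 0
37 → none → 0
Sum: 2 + 3 + 1 + 1 + 2 + 0 + 0 = 9
Change: 9 − 10 = -1

-1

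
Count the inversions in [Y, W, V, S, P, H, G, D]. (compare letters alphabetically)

28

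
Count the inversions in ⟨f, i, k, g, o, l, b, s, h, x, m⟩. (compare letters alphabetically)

There are 17 out-of-order pairs.

Sweep left to right; for each value list the smaller values that follow it:
f → b → 1
i → g, b, h → 3
k → g, b, h → 3
g → b → 1
o → l, b, h, m → 4
l → b, h → 2
b → none → 0
s → h, m → 2
h → none → 0
x → m → 1
m → none → 0
Sum: 1 + 3 + 3 + 1 + 4 + 2 + 0 + 2 + 0 + 1 + 0 = 17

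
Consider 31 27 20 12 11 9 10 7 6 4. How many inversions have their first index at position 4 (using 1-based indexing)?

6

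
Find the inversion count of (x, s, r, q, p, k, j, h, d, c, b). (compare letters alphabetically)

55 inversions

For each element, count later entries that are smaller:
x → s, r, q, p, k, j, h, d, c, b → 10
s → r, q, p, k, j, h, d, c, b → 9
r → q, p, k, j, h, d, c, b → 8
q → p, k, j, h, d, c, b → 7
p → k, j, h, d, c, b → 6
k → j, h, d, c, b → 5
j → h, d, c, b → 4
h → d, c, b → 3
d → c, b → 2
c → b → 1
b → none → 0
Sum: 10 + 9 + 8 + 7 + 6 + 5 + 4 + 3 + 2 + 1 + 0 = 55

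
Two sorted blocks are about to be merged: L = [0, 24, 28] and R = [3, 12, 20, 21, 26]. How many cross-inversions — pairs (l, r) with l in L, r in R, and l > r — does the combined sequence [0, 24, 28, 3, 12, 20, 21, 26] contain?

Cross-inversions: 9

For each element r of the right run, count left-run elements greater than r:
r = 3: 24, 28 → 2
r = 12: 24, 28 → 2
r = 20: 24, 28 → 2
r = 21: 24, 28 → 2
r = 26: 28 → 1
Cross-inversions: 2 + 2 + 2 + 2 + 1 = 9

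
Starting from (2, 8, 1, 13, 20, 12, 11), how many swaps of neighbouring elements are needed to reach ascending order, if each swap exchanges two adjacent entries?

7 adjacent swaps

Minimum adjacent swaps = number of inversions (each swap of adjacent out-of-order elements removes one inversion and no swap can remove more).
Count inversions — for each element, later elements that are smaller:
2: 1 → 1
8: 1 → 1
1: none → 0
13: 12, 11 → 2
20: 12, 11 → 2
12: 11 → 1
11: none → 0
Total inversions: 1 + 1 + 0 + 2 + 2 + 1 + 0 = 7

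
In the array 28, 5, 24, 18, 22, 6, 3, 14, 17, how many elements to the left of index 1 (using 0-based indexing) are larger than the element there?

1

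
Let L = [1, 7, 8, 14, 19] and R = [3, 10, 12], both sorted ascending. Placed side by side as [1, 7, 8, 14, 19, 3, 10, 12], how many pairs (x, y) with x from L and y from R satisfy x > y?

Count, for every r in R, how many entries of L exceed r:
r = 3: 7, 8, 14, 19 → 4
r = 10: 14, 19 → 2
r = 12: 14, 19 → 2
Cross-inversions: 4 + 2 + 2 = 8

8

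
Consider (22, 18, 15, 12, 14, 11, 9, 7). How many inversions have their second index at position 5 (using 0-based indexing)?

The element at index 5 is 11.
Elements before it: 22, 18, 15, 12, 14
Those larger than 11: 22, 18, 15, 12, 14

5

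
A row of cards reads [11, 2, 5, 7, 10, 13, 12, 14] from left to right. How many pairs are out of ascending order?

5

Element-by-element contributions:
11 → 2, 5, 7, 10 → 4
2 → none → 0
5 → none → 0
7 → none → 0
10 → none → 0
13 → 12 → 1
12 → none → 0
14 → none → 0
Sum: 4 + 0 + 0 + 0 + 0 + 1 + 0 + 0 = 5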